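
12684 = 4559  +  8125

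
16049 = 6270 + 9779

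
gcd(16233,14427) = 21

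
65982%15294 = 4806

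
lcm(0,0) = 0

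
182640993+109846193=292487186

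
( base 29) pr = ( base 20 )1HC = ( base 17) 2A4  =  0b1011110000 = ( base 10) 752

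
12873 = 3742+9131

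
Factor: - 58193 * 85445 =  - 5^1 * 23^1 *743^1*58193^1=-4972300885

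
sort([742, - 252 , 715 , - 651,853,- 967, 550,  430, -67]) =[ -967, - 651, -252,- 67,  430 , 550, 715 , 742,853 ] 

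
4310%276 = 170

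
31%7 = 3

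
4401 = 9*489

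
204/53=3  +  45/53  =  3.85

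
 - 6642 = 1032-7674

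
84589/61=84589/61 = 1386.70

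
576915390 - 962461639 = - 385546249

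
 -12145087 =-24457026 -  - 12311939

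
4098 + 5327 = 9425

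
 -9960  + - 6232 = - 16192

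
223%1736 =223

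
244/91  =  244/91 = 2.68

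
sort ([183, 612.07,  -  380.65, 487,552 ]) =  [ -380.65 , 183 , 487,552, 612.07]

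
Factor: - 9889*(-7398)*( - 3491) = -2^1*3^3*11^1 * 29^1*31^1*137^1*3491^1 = - 255397447602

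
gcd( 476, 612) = 68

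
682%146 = 98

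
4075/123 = 33 + 16/123 =33.13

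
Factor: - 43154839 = -7^2* 13^1 *37^1 * 1831^1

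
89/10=8+9/10=8.90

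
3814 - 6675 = -2861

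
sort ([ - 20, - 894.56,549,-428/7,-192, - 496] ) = [ - 894.56, - 496,-192, - 428/7, - 20,  549]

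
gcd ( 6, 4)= 2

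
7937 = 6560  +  1377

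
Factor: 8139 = 3^1*2713^1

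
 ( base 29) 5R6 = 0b1001110000010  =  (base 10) 4994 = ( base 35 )42O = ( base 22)A70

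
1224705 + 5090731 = 6315436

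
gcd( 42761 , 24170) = 1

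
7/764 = 7/764 = 0.01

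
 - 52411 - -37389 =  - 15022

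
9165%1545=1440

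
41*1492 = 61172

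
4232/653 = 6 + 314/653= 6.48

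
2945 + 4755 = 7700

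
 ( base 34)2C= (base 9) 88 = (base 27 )2Q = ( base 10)80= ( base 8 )120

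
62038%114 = 22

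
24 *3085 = 74040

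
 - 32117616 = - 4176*7691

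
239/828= 239/828  =  0.29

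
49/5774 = 49/5774=0.01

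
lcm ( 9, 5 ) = 45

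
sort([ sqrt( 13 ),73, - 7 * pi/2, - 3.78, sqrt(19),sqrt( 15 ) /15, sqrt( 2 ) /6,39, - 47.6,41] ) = [ - 47.6, - 7*pi/2, - 3.78,sqrt( 2)/6, sqrt( 15)/15,sqrt( 13 ),sqrt(19),39,41, 73] 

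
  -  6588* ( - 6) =39528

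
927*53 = 49131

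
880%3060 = 880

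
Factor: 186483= 3^1*11^1*5651^1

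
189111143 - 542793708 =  -353682565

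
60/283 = 60/283=0.21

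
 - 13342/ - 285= 13342/285 = 46.81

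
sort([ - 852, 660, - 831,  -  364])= [ - 852, - 831, - 364, 660 ] 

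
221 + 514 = 735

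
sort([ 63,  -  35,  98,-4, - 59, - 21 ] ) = [-59, - 35, - 21,  -  4,63,98 ] 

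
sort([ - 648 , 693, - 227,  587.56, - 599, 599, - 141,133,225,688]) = [- 648, - 599,-227,-141 , 133,225,587.56,  599, 688,693 ]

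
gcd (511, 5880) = 7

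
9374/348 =4687/174 = 26.94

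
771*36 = 27756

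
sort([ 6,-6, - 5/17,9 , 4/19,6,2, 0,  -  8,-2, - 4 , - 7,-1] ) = [ -8, - 7, - 6, - 4, - 2, - 1,-5/17, 0,4/19,2 , 6, 6, 9]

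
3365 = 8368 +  -5003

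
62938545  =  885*71117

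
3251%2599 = 652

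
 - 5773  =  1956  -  7729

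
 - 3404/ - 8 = 425 + 1/2 = 425.50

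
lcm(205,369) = 1845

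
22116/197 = 112 + 52/197 = 112.26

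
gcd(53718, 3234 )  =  42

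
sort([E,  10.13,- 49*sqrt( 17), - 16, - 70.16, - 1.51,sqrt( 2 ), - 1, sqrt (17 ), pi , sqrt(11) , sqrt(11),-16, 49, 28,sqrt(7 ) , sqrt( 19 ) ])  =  [- 49*sqrt(17),-70.16, - 16,  -  16, - 1.51,- 1, sqrt ( 2 ),sqrt(7), E,pi,  sqrt(11), sqrt( 11 ),sqrt (17),sqrt( 19), 10.13,  28, 49 ]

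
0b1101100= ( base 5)413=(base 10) 108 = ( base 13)84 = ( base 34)36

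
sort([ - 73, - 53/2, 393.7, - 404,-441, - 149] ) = [ - 441,-404, - 149,  -  73,-53/2,393.7] 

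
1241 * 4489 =5570849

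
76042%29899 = 16244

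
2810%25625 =2810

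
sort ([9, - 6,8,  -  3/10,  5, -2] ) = [ - 6, - 2, - 3/10 , 5,  8  ,  9] 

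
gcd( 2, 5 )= 1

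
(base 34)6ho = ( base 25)c1d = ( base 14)2A66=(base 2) 1110101110010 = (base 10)7538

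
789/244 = 3 + 57/244 = 3.23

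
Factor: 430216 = 2^3*53777^1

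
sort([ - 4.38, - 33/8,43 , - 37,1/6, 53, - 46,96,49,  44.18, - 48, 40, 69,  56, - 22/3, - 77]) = [  -  77, -48, - 46, - 37, - 22/3, - 4.38, - 33/8,1/6,  40,43, 44.18, 49,53,  56,69, 96]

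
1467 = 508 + 959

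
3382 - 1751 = 1631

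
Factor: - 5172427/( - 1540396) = 397879/118492 = 2^ ( - 2) * 11^ ( - 1)*19^1*43^1 * 487^1*2693^( - 1) 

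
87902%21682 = 1174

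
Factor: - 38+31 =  - 7  =  - 7^1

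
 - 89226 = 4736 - 93962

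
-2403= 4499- 6902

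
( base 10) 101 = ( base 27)3k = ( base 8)145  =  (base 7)203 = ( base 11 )92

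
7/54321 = 7/54321 = 0.00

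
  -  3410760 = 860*( - 3966)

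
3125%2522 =603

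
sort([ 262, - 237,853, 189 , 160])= [  -  237, 160,189,262, 853]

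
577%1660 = 577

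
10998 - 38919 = - 27921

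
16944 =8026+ 8918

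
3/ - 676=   -  3/676  =  - 0.00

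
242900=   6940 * 35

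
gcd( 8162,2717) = 11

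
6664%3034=596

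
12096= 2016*6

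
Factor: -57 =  - 3^1*19^1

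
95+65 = 160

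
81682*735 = 60036270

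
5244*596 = 3125424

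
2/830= 1/415 = 0.00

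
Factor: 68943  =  3^1*7^3*67^1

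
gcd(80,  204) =4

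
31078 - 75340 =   -  44262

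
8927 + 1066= 9993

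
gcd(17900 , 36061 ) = 1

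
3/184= 3/184  =  0.02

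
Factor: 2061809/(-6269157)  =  - 3^( - 5)*131^1*15739^1*25799^( - 1)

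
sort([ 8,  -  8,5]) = [ - 8,5,8]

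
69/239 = 69/239=0.29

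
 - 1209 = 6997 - 8206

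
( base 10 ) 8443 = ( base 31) 8OB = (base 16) 20fb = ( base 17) 1c3b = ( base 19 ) 1477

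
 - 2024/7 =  - 290 + 6/7= -289.14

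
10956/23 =476 + 8/23  =  476.35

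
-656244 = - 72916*9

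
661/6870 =661/6870 =0.10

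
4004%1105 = 689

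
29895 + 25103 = 54998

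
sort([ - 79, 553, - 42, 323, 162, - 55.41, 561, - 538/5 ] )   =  [ - 538/5,  -  79,-55.41 ,-42,  162, 323,553,561]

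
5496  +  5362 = 10858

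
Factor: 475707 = 3^1*257^1*617^1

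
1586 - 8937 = -7351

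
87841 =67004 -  -20837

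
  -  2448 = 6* ( - 408) 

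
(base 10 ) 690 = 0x2b2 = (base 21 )1BI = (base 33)KU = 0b1010110010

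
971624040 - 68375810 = 903248230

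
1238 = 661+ 577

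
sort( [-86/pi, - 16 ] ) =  [ - 86/pi, - 16 ]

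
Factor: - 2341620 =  - 2^2*3^2*5^1 * 13009^1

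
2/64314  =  1/32157  =  0.00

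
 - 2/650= - 1/325=- 0.00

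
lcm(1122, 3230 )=106590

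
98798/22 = 49399/11 = 4490.82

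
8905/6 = 8905/6 = 1484.17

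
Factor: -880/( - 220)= 2^2=4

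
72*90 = 6480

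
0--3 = 3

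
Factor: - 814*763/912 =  - 310541/456 = - 2^(-3)*3^ (  -  1 )*7^1*11^1*19^ ( - 1)*37^1*109^1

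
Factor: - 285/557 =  - 3^1*5^1*19^1*557^( - 1) 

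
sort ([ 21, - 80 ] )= [ - 80,  21 ]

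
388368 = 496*783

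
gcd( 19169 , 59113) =1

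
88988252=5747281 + 83240971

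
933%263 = 144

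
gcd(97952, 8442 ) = 2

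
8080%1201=874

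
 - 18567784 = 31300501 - 49868285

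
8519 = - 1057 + 9576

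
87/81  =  1 + 2/27 = 1.07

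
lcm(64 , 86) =2752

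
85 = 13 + 72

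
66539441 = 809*82249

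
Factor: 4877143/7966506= 2^(  -  1)*3^( - 1 )*17^( - 1 )*47^1*83^(- 1 )*941^( - 1) * 103769^1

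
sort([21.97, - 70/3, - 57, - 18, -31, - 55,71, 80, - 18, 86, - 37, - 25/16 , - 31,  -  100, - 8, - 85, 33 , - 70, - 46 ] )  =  [ - 100, - 85, - 70, - 57  , - 55, - 46,- 37,-31, - 31, - 70/3, - 18, - 18 , - 8, - 25/16 , 21.97, 33, 71, 80,  86]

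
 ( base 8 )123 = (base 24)3b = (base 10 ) 83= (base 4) 1103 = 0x53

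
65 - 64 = 1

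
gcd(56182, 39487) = 7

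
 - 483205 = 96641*(-5 )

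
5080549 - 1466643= 3613906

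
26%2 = 0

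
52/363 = 52/363 = 0.14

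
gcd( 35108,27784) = 4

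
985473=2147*459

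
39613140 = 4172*9495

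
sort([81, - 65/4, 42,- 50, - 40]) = [-50, - 40, - 65/4,42,81] 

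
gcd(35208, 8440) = 8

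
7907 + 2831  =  10738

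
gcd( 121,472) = 1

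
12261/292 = 12261/292 = 41.99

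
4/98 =2/49 = 0.04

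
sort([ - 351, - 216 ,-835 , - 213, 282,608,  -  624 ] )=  [- 835,  -  624, - 351,  -  216, - 213,  282,  608]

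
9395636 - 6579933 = 2815703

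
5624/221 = 5624/221=25.45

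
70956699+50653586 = 121610285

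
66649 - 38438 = 28211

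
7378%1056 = 1042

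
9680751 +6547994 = 16228745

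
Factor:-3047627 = - 11^2*89^1 * 283^1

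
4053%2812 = 1241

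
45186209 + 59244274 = 104430483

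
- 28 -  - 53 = 25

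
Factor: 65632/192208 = 2^1* 7^1 * 41^( - 1)  =  14/41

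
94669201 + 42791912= 137461113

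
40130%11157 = 6659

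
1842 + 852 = 2694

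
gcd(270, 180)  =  90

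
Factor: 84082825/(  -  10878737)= - 5^2*23^1*31^( - 1)  *89^( - 1)*349^1* 419^1*3943^( - 1 ) 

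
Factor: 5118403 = 5118403^1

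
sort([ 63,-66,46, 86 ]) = [ - 66, 46,63,86 ] 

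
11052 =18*614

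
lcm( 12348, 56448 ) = 395136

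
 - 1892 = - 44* 43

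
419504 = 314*1336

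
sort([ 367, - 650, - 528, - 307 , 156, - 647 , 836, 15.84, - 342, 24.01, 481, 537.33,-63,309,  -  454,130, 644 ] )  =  [ - 650,  -  647,-528, - 454, - 342,-307, - 63,15.84, 24.01, 130,156,309 , 367,  481, 537.33 , 644, 836] 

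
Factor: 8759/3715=5^( - 1 )*19^1*461^1*743^( - 1)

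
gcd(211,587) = 1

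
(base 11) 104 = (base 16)7d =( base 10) 125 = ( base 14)8D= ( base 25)50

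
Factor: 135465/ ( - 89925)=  - 5^(- 1)*109^( - 1 )*821^1 = - 821/545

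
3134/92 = 34 + 3/46 = 34.07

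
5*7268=36340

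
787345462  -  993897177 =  - 206551715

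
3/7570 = 3/7570 = 0.00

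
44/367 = 44/367 = 0.12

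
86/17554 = 43/8777 = 0.00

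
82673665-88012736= - 5339071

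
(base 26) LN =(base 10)569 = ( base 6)2345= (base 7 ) 1442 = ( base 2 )1000111001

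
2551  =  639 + 1912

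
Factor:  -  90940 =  - 2^2*  5^1*4547^1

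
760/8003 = 760/8003 =0.09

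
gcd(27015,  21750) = 15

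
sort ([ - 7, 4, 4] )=[ -7, 4,4 ] 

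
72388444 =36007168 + 36381276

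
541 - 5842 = -5301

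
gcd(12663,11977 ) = 7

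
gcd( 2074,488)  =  122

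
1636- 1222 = 414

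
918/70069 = 918/70069 = 0.01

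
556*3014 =1675784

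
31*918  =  28458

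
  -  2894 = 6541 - 9435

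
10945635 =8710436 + 2235199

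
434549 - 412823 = 21726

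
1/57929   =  1/57929 = 0.00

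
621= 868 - 247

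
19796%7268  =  5260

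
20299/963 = 21 + 76/963 = 21.08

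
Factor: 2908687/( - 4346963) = - 337^( - 1 ) *12899^( - 1)*2908687^1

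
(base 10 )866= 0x362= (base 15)3CB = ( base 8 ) 1542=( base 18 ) 2c2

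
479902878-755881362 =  - 275978484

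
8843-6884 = 1959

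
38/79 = 38/79 = 0.48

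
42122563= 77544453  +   - 35421890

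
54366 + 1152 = 55518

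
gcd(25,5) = 5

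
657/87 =219/29 = 7.55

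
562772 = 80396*7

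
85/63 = 85/63 = 1.35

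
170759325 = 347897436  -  177138111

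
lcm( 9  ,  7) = 63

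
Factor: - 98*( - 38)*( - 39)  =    -  2^2*3^1 * 7^2*13^1*19^1 = - 145236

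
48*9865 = 473520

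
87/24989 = 87/24989 = 0.00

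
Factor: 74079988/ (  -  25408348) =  - 7^( - 1 )*191^( - 1)*4751^( - 1 )*18519997^1 = - 18519997/6352087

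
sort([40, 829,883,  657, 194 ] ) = [40,194,657, 829,883 ]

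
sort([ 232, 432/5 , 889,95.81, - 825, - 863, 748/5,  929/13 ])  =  [ - 863,  -  825, 929/13,432/5,95.81,748/5, 232,889]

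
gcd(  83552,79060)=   4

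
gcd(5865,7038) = 1173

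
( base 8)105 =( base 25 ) 2j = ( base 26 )2h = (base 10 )69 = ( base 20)39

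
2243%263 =139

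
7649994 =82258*93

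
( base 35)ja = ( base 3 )221000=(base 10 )675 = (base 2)1010100011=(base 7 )1653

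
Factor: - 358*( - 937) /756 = 2^( - 1)*3^(-3 )*7^(  -  1 )*179^1 * 937^1 = 167723/378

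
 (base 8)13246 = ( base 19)G13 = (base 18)hg2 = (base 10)5798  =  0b1011010100110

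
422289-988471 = -566182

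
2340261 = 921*2541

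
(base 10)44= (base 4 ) 230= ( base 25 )1j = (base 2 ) 101100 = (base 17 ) 2A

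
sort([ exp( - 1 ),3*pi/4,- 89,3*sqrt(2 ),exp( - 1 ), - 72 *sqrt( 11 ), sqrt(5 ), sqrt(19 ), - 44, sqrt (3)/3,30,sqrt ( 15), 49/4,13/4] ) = [ - 72*sqrt(11 ), - 89, - 44 , exp ( - 1 ),exp (-1),sqrt( 3 ) /3 , sqrt(5), 3 * pi/4, 13/4, sqrt(15) , 3*sqrt( 2 ), sqrt( 19 ), 49/4,30]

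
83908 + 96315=180223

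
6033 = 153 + 5880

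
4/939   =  4/939 = 0.00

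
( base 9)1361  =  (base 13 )610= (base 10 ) 1027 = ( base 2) 10000000011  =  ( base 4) 100003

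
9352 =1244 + 8108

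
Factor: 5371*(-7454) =  -  2^1* 41^1*131^1*3727^1 = -40035434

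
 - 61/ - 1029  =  61/1029 = 0.06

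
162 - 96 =66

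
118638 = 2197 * 54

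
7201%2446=2309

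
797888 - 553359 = 244529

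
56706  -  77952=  - 21246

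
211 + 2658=2869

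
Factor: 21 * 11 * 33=7623 = 3^2 * 7^1*  11^2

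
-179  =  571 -750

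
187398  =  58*3231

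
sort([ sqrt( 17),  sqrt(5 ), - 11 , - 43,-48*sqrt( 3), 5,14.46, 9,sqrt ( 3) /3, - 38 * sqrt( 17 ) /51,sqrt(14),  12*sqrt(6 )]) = [ - 48*sqrt( 3), - 43, - 11,- 38 * sqrt( 17)/51, sqrt( 3 ) /3,sqrt( 5),  sqrt( 14 ) , sqrt( 17), 5,9,  14.46,12 *sqrt(6 ) ] 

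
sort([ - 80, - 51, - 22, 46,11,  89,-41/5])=[ - 80,  -  51, - 22,-41/5, 11, 46, 89]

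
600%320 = 280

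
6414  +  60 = 6474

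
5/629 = 5/629 =0.01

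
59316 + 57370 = 116686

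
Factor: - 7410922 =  - 2^1*23^1 * 31^1*5197^1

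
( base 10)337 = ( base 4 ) 11101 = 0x151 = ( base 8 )521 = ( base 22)F7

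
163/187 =163/187=0.87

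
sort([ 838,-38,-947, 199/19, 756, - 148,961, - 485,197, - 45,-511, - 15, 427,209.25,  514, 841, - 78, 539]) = [-947, - 511, - 485, - 148, - 78, - 45, - 38,  -  15, 199/19, 197, 209.25 , 427,  514 , 539,756,838, 841, 961 ] 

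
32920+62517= 95437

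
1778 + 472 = 2250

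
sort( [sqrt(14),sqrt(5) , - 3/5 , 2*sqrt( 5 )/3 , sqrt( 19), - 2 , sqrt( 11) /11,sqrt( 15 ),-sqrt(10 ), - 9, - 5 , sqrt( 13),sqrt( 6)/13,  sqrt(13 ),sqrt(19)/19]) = [ - 9, - 5, - sqrt( 10), - 2, - 3/5, sqrt ( 6) /13 , sqrt (19 ) /19,sqrt ( 11 )/11 , 2*sqrt ( 5 ) /3 , sqrt(5), sqrt(13),  sqrt( 13), sqrt ( 14 ),sqrt(15) , sqrt (19 )] 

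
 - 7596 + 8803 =1207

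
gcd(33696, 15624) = 72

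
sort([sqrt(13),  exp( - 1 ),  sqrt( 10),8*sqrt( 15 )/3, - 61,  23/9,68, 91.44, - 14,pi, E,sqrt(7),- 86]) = [ - 86,-61, - 14,  exp( - 1 ),  23/9,sqrt(7 ),E,pi, sqrt(10 ), sqrt( 13), 8*sqrt ( 15 ) /3,68,  91.44] 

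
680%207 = 59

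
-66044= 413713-479757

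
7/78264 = 7/78264 = 0.00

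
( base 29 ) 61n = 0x13EA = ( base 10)5098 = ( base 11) 3915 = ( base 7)20602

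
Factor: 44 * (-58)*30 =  - 76560 =-2^4 * 3^1*5^1*11^1*29^1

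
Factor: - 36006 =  - 2^1*3^1*17^1 * 353^1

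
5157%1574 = 435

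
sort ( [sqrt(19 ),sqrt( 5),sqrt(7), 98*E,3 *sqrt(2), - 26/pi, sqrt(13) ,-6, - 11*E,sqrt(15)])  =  [- 11 * E, - 26/pi,-6,  sqrt( 5 ), sqrt( 7 ),sqrt( 13),sqrt(15 ) , 3 * sqrt(2 ), sqrt( 19 ), 98*E]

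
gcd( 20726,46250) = 2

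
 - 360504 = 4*(-90126)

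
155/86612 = 155/86612 = 0.00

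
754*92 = 69368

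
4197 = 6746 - 2549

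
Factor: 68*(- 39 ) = -2^2*3^1*13^1* 17^1 =- 2652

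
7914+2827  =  10741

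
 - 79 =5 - 84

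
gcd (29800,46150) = 50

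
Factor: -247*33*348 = -2836548 = -2^2*3^2* 11^1*13^1* 19^1*29^1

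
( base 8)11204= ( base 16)1284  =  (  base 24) 85C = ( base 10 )4740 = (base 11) 361A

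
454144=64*7096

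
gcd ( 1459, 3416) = 1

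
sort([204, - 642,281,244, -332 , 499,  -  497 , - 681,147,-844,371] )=[ - 844, - 681, - 642, - 497, - 332 , 147, 204,244, 281, 371,499]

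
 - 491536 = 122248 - 613784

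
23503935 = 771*30485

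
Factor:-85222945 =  - 5^1*181^1*94169^1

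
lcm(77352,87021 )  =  696168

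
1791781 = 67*26743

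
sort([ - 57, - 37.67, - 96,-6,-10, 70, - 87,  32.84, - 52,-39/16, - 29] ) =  [  -  96, - 87, - 57, - 52 , - 37.67 , - 29, - 10, - 6, - 39/16, 32.84,70]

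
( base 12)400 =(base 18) 1E0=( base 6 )2400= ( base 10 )576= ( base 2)1001000000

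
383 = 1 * 383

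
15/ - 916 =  - 15/916=- 0.02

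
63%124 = 63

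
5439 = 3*1813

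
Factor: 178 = 2^1*89^1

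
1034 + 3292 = 4326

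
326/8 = 163/4  =  40.75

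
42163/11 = 3833 = 3833.00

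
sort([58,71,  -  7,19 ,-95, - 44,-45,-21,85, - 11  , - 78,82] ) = [ - 95, - 78, - 45,-44,-21,-11,-7,  19,58 , 71,82, 85 ]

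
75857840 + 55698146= 131555986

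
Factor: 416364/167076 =3^( - 2)*7^ ( - 1)*157^1 =157/63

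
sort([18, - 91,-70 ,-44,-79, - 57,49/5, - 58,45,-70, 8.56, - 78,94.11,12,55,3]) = [ - 91,-79, - 78, - 70,  -  70, - 58, - 57,-44 , 3,  8.56,49/5, 12,18,45 , 55,94.11 ]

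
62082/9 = 6898 = 6898.00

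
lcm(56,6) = 168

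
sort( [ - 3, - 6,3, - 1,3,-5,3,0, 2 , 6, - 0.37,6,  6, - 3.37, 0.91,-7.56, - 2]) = [ - 7.56, - 6, - 5, - 3.37, - 3, - 2, - 1, - 0.37,0,0.91, 2,3 , 3,3, 6, 6, 6 ]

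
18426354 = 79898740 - 61472386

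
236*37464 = 8841504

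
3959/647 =6+77/647 = 6.12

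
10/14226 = 5/7113 = 0.00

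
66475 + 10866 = 77341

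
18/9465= 6/3155 = 0.00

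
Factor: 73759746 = 2^1*3^1 * 12293291^1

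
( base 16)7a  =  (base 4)1322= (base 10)122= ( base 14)8A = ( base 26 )4i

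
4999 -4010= 989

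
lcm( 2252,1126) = 2252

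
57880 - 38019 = 19861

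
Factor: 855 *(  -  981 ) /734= -838755/734 =-2^ ( - 1)*3^4  *5^1 *19^1 * 109^1* 367^(  -  1 ) 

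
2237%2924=2237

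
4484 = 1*4484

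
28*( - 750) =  - 21000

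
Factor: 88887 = 3^1*29629^1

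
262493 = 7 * 37499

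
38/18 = 19/9=   2.11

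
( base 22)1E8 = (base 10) 800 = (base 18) 288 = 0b1100100000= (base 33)O8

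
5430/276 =19 + 31/46 = 19.67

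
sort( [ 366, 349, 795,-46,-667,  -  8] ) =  [-667,  -  46, - 8, 349,366 , 795] 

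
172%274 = 172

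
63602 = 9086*7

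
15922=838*19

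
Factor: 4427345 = 5^1*13^1*68113^1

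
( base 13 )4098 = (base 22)i93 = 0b10001011010001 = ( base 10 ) 8913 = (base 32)8MH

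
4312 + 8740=13052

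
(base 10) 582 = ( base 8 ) 1106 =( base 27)lf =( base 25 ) N7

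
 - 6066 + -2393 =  - 8459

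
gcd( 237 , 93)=3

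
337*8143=2744191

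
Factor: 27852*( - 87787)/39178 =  - 2^1*3^1*7^1*11^1*19^( - 1 )*211^1*1031^( - 1)*12541^1 = - 1222521762/19589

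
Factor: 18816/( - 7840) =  - 12/5 =- 2^2*3^1 * 5^( - 1 )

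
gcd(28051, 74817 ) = 1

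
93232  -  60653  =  32579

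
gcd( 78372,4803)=3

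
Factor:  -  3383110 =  - 2^1 *5^1*373^1 *907^1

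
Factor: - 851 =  - 23^1*37^1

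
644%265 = 114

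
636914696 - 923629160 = - 286714464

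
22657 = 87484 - 64827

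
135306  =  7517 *18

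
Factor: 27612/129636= 59/277 = 59^1*277^( - 1)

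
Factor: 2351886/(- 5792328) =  - 391981/965388=-2^( - 2) * 3^( - 1)*101^1 * 3881^1*80449^( - 1) 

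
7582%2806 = 1970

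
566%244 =78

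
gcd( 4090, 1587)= 1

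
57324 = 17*3372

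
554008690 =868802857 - 314794167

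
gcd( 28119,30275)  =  7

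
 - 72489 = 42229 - 114718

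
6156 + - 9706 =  - 3550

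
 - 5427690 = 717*( - 7570 ) 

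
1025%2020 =1025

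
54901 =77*713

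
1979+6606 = 8585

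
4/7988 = 1/1997 = 0.00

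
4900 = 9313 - 4413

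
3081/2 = 1540 + 1/2 = 1540.50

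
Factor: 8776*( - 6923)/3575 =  - 60756248/3575 = -2^3*5^(  -  2)*7^1*11^ ( - 1)*13^( - 1 )*23^1*43^1 *1097^1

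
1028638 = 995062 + 33576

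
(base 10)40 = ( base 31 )19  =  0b101000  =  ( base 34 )16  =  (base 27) 1d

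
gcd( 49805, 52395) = 35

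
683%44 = 23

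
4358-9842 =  - 5484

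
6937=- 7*(-991)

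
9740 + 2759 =12499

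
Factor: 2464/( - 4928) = -2^( - 1 ) = - 1/2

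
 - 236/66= - 4+14/33 =- 3.58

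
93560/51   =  93560/51 = 1834.51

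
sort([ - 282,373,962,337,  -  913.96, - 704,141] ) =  [ -913.96 , - 704, - 282,141,337,373,  962 ]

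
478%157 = 7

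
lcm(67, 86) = 5762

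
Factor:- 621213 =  -3^1*53^1*3907^1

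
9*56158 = 505422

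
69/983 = 69/983 = 0.07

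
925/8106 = 925/8106  =  0.11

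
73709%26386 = 20937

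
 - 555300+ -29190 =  - 584490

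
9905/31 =319 + 16/31 = 319.52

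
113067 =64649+48418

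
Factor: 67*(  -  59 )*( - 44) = 2^2 *11^1*59^1*67^1 = 173932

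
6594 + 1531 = 8125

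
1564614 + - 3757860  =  -2193246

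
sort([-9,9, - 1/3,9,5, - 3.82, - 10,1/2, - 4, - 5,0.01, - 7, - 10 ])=[ - 10, - 10, - 9, - 7, - 5, - 4 , - 3.82, - 1/3,0.01,1/2, 5 , 9, 9 ]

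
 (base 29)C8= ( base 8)544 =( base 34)AG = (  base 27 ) D5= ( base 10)356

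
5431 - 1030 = 4401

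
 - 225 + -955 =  - 1180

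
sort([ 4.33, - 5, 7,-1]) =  [  -  5,-1, 4.33,7]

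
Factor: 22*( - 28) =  - 616 = - 2^3 * 7^1*11^1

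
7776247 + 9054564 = 16830811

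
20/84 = 5/21=0.24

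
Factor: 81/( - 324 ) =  - 1/4 = - 2^( - 2 ) 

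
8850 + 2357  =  11207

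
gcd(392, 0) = 392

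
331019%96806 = 40601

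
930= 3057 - 2127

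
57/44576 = 57/44576 =0.00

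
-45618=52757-98375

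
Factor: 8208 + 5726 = 2^1*6967^1 = 13934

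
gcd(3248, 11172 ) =28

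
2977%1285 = 407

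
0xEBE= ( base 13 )1944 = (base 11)2921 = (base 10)3774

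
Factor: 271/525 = 3^( - 1 )*5^( - 2 ) * 7^( - 1)*271^1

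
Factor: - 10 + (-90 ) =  - 100=-2^2*5^2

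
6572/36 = 182 + 5/9 = 182.56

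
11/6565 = 11/6565 = 0.00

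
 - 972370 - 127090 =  - 1099460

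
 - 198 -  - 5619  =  5421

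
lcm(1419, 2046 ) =87978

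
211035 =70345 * 3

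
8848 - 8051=797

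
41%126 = 41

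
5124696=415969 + 4708727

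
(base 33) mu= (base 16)2F4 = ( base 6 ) 3300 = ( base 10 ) 756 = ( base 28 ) r0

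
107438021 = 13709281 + 93728740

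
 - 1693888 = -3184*532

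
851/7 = 851/7 = 121.57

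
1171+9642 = 10813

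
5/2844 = 5/2844 = 0.00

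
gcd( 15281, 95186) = 7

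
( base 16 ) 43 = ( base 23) 2L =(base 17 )3G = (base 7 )124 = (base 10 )67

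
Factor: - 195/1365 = - 1/7 = - 7^( - 1) 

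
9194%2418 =1940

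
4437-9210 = - 4773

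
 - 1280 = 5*( - 256 ) 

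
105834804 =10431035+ 95403769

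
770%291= 188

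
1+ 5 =6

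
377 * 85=32045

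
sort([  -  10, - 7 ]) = [ - 10, - 7 ]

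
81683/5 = 81683/5 = 16336.60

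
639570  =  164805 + 474765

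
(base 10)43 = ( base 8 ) 53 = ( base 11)3A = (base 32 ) 1B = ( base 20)23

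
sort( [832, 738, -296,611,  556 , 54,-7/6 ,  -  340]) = [ - 340 , - 296,  -  7/6,54,556, 611 , 738 , 832 ] 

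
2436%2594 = 2436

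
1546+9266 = 10812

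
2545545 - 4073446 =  - 1527901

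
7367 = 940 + 6427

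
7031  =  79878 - 72847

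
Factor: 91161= 3^2*7^1*1447^1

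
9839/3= 9839/3=3279.67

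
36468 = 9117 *4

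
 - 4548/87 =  - 53 + 21/29 = -52.28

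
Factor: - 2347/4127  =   - 2347^1 * 4127^( - 1 )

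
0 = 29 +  - 29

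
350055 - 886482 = -536427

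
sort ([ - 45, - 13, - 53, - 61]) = [  -  61, - 53, - 45,-13]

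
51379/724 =51379/724 = 70.97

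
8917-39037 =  - 30120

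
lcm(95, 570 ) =570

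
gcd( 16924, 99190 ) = 2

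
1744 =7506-5762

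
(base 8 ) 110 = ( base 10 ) 72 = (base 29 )2e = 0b1001000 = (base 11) 66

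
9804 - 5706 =4098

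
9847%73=65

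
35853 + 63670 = 99523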